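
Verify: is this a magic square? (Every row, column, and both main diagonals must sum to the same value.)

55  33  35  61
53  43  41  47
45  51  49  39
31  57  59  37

Row 1: 55 + 33 + 35 + 61 = 184.
Row 2: 53 + 43 + 41 + 47 = 184.
Row 3: 45 + 51 + 49 + 39 = 184.
Row 4: 31 + 57 + 59 + 37 = 184.
Column 1: 55 + 53 + 45 + 31 = 184.
Column 2: 33 + 43 + 51 + 57 = 184.
Column 3: 35 + 41 + 49 + 59 = 184.
Column 4: 61 + 47 + 39 + 37 = 184.
Main diagonal: 55 + 43 + 49 + 37 = 184.
Anti-diagonal: 61 + 41 + 51 + 31 = 184.
All lines sum to 184.

Yes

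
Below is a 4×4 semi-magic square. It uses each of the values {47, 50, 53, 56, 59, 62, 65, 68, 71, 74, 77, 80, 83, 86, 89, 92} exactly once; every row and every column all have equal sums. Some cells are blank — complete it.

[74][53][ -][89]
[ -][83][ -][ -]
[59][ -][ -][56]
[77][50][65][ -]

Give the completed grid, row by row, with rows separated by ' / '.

The 16 entries sum to 1112, so each line sums to 1112/4 = 278.
Row 1 needs 278; the known cells sum to 216, so (1,3) = 62.
Using row 4: 77 + 50 + 65 + ? → (4,4) = 278 − 192 = 86.
Column 1 needs 278; the known cells sum to 210, so (2,1) = 68.
Column 2: 53 + 83 + 50 + ? = 278, so (3,2) = 92.
Column 4 needs 278; the known cells sum to 231, so (2,4) = 47.
Row 2 must total 278; the given cells sum to 198, so (2,3) = 80.
Row 3 needs 278; the known cells sum to 207, so (3,3) = 71.

74 53 62 89 / 68 83 80 47 / 59 92 71 56 / 77 50 65 86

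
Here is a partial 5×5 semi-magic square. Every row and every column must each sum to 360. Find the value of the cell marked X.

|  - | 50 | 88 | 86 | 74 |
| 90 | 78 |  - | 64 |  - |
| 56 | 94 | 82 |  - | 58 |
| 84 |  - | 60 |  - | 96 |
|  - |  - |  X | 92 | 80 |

54

Row 1 must total 360; the given cells sum to 298, so (1,1) = 62.
From row 3, 360 − (56 + 94 + 82 + 58) gives (3,4) = 70.
Column 1: 62 + 90 + 56 + 84 + ? = 360, so (5,1) = 68.
From column 4, 360 − (86 + 64 + 70 + 92) gives (4,4) = 48.
Column 5 needs 360; the known cells sum to 308, so (2,5) = 52.
From row 2, 360 − (90 + 78 + 64 + 52) gives (2,3) = 76.
The remaining cell in row 4 is (4,2) = 360 − 288 = 72.
From column 2, 360 − (50 + 78 + 94 + 72) gives (5,2) = 66.
The remaining cell in column 3 is (5,3) = 360 − 306 = 54.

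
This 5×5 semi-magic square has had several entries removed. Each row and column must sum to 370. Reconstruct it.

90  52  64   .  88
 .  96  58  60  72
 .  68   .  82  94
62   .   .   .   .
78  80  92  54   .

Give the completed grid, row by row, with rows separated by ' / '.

90 52 64 76 88 / 84 96 58 60 72 / 56 68 70 82 94 / 62 74 86 98 50 / 78 80 92 54 66

From row 1, 370 − (90 + 52 + 64 + 88) gives (1,4) = 76.
Using row 2: 96 + 58 + 60 + 72 + ? → (2,1) = 370 − 286 = 84.
From row 5, 370 − (78 + 80 + 92 + 54) gives (5,5) = 66.
Using column 1: 90 + 84 + 62 + 78 + ? → (3,1) = 370 − 314 = 56.
Column 2: 52 + 96 + 68 + 80 + ? = 370, so (4,2) = 74.
The remaining cell in column 4 is (4,4) = 370 − 272 = 98.
Column 5 needs 370; the known cells sum to 320, so (4,5) = 50.
From row 3, 370 − (56 + 68 + 82 + 94) gives (3,3) = 70.
The remaining cell in row 4 is (4,3) = 370 − 284 = 86.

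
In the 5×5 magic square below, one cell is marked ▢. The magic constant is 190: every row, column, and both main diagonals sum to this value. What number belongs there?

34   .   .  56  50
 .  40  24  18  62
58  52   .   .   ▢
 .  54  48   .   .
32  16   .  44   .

14

Row 2 must total 190; the given cells sum to 144, so (2,1) = 46.
The remaining cell in column 1 is (4,1) = 190 − 170 = 20.
Column 2 must total 190; the given cells sum to 162, so (1,2) = 28.
Anti-diagonal must total 190; the given cells sum to 154, so (3,3) = 36.
The remaining cell in row 1 is (1,3) = 190 − 168 = 22.
Using column 3: 22 + 24 + 36 + 48 + ? → (5,3) = 190 − 130 = 60.
The remaining cell in row 5 is (5,5) = 190 − 152 = 38.
Using main diagonal: 34 + 40 + 36 + 38 + ? → (4,4) = 190 − 148 = 42.
From row 4, 190 − (20 + 54 + 48 + 42) gives (4,5) = 26.
Column 4 must total 190; the given cells sum to 160, so (3,4) = 30.
Using column 5: 50 + 62 + 26 + 38 + ? → (3,5) = 190 − 176 = 14.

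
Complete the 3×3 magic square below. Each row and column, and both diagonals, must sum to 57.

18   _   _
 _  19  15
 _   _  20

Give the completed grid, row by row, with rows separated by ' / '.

From row 2, 57 − (19 + 15) gives (2,1) = 23.
The remaining cell in column 1 is (3,1) = 57 − 41 = 16.
Using column 3: 15 + 20 + ? → (1,3) = 57 − 35 = 22.
Using row 1: 18 + 22 + ? → (1,2) = 57 − 40 = 17.
The remaining cell in row 3 is (3,2) = 57 − 36 = 21.

18 17 22 / 23 19 15 / 16 21 20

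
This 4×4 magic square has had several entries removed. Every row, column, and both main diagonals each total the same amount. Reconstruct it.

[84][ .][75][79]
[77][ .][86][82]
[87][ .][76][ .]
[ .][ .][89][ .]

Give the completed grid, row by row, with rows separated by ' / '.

84 88 75 79 / 77 81 86 82 / 87 83 76 80 / 78 74 89 85

Column 3 is already complete: 75 + 86 + 76 + 89 = 326, so that is the magic constant.
From row 1, 326 − (84 + 75 + 79) gives (1,2) = 88.
Row 2: 77 + 86 + 82 + ? = 326, so (2,2) = 81.
Column 1 needs 326; the known cells sum to 248, so (4,1) = 78.
Main diagonal: 84 + 81 + 76 + ? = 326, so (4,4) = 85.
Anti-diagonal must total 326; the given cells sum to 243, so (3,2) = 83.
Row 3: 87 + 83 + 76 + ? = 326, so (3,4) = 80.
Row 4 needs 326; the known cells sum to 252, so (4,2) = 74.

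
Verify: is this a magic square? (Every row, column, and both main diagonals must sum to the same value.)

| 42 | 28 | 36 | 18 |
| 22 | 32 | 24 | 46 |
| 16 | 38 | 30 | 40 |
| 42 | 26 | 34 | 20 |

No — row 4 sums to 122 but column 4 sums to 124.

Row 1: 42 + 28 + 36 + 18 = 124.
Row 2: 22 + 32 + 24 + 46 = 124.
Row 3: 16 + 38 + 30 + 40 = 124.
Row 4: 42 + 26 + 34 + 20 = 122.
Column 1: 42 + 22 + 16 + 42 = 122.
Column 2: 28 + 32 + 38 + 26 = 124.
Column 3: 36 + 24 + 30 + 34 = 124.
Column 4: 18 + 46 + 40 + 20 = 124.
Main diagonal: 42 + 32 + 30 + 20 = 124.
Anti-diagonal: 18 + 24 + 38 + 42 = 122.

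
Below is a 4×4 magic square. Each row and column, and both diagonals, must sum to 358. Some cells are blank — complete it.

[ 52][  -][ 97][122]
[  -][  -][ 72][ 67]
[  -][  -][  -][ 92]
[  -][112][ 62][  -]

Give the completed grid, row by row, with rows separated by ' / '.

Row 1: 52 + 97 + 122 + ? = 358, so (1,2) = 87.
Using column 3: 97 + 72 + 62 + ? → (3,3) = 358 − 231 = 127.
Column 4 needs 358; the known cells sum to 281, so (4,4) = 77.
From main diagonal, 358 − (52 + 127 + 77) gives (2,2) = 102.
Using row 2: 102 + 72 + 67 + ? → (2,1) = 358 − 241 = 117.
Row 4 needs 358; the known cells sum to 251, so (4,1) = 107.
The remaining cell in column 1 is (3,1) = 358 − 276 = 82.
Using column 2: 87 + 102 + 112 + ? → (3,2) = 358 − 301 = 57.

52 87 97 122 / 117 102 72 67 / 82 57 127 92 / 107 112 62 77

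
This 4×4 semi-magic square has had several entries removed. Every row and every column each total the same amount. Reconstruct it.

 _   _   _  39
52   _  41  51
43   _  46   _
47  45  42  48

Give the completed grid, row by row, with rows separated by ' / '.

40 50 53 39 / 52 38 41 51 / 43 49 46 44 / 47 45 42 48

Row 4 is already complete: 47 + 45 + 42 + 48 = 182, so that is the magic constant.
From row 2, 182 − (52 + 41 + 51) gives (2,2) = 38.
From column 1, 182 − (52 + 43 + 47) gives (1,1) = 40.
Column 3 needs 182; the known cells sum to 129, so (1,3) = 53.
From column 4, 182 − (39 + 51 + 48) gives (3,4) = 44.
The remaining cell in row 1 is (1,2) = 182 − 132 = 50.
Using row 3: 43 + 46 + 44 + ? → (3,2) = 182 − 133 = 49.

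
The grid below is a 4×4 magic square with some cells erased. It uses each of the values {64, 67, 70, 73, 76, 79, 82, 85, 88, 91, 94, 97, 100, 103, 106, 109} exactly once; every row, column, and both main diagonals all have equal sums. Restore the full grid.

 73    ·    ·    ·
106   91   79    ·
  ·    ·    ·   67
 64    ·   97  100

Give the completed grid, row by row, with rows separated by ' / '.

73 76 88 109 / 106 91 79 70 / 103 94 82 67 / 64 85 97 100

The 16 entries sum to 1384, so each line sums to 1384/4 = 346.
The remaining cell in row 2 is (2,4) = 346 − 276 = 70.
Row 4: 64 + 97 + 100 + ? = 346, so (4,2) = 85.
Column 1: 73 + 106 + 64 + ? = 346, so (3,1) = 103.
Column 4 needs 346; the known cells sum to 237, so (1,4) = 109.
Using main diagonal: 73 + 91 + 100 + ? → (3,3) = 346 − 264 = 82.
The remaining cell in anti-diagonal is (3,2) = 346 − 252 = 94.
The remaining cell in column 2 is (1,2) = 346 − 270 = 76.
Column 3: 79 + 82 + 97 + ? = 346, so (1,3) = 88.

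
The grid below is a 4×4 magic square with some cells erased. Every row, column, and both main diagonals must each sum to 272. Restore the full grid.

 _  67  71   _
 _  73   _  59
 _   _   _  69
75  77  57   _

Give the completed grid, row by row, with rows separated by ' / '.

53 67 71 81 / 79 73 61 59 / 65 55 83 69 / 75 77 57 63

From row 4, 272 − (75 + 77 + 57) gives (4,4) = 63.
The remaining cell in column 2 is (3,2) = 272 − 217 = 55.
Using column 4: 59 + 69 + 63 + ? → (1,4) = 272 − 191 = 81.
Anti-diagonal needs 272; the known cells sum to 211, so (2,3) = 61.
Using row 1: 67 + 71 + 81 + ? → (1,1) = 272 − 219 = 53.
Using row 2: 73 + 61 + 59 + ? → (2,1) = 272 − 193 = 79.
From column 1, 272 − (53 + 79 + 75) gives (3,1) = 65.
Using column 3: 71 + 61 + 57 + ? → (3,3) = 272 − 189 = 83.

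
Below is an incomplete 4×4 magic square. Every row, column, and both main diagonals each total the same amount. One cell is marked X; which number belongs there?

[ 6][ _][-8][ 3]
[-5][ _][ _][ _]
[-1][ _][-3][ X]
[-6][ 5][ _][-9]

Column 1 is complete and sums to -6; that is the magic constant.
Row 1: 6 + (-8) + 3 + ? = -6, so (1,2) = -7.
Row 4 needs -6; the known cells sum to -10, so (4,3) = 4.
Column 3: -8 + (-3) + 4 + ? = -6, so (2,3) = 1.
Main diagonal: 6 + (-3) + (-9) + ? = -6, so (2,2) = 0.
Anti-diagonal must total -6; the given cells sum to -2, so (3,2) = -4.
From row 2, -6 − (-5 + 0 + 1) gives (2,4) = -2.
The remaining cell in row 3 is (3,4) = -6 − (-8) = 2.

2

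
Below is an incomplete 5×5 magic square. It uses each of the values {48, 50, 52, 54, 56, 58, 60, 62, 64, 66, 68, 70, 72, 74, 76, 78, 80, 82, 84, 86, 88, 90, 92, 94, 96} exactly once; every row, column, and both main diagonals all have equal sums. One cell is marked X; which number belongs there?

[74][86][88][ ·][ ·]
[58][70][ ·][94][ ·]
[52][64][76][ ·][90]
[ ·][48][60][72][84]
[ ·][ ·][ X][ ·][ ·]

The 25 entries sum to 1800, so each line sums to 1800/5 = 360.
Row 3 needs 360; the known cells sum to 282, so (3,4) = 78.
Row 4 must total 360; the given cells sum to 264, so (4,1) = 96.
From column 1, 360 − (74 + 58 + 52 + 96) gives (5,1) = 80.
Column 2 must total 360; the given cells sum to 268, so (5,2) = 92.
Main diagonal needs 360; the known cells sum to 292, so (5,5) = 68.
Using anti-diagonal: 94 + 76 + 48 + 80 + ? → (1,5) = 360 − 298 = 62.
Row 1 must total 360; the given cells sum to 310, so (1,4) = 50.
The remaining cell in column 4 is (5,4) = 360 − 294 = 66.
The remaining cell in column 5 is (2,5) = 360 − 304 = 56.
Row 2 needs 360; the known cells sum to 278, so (2,3) = 82.
Row 5: 80 + 92 + 66 + 68 + ? = 360, so (5,3) = 54.

54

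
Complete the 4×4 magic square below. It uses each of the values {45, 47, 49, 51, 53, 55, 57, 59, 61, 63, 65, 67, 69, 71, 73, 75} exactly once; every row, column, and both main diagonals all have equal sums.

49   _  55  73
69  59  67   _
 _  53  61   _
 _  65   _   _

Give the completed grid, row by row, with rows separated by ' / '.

The 16 entries sum to 960, so each line sums to 960/4 = 240.
The remaining cell in row 1 is (1,2) = 240 − 177 = 63.
Row 2 must total 240; the given cells sum to 195, so (2,4) = 45.
The remaining cell in column 3 is (4,3) = 240 − 183 = 57.
Main diagonal needs 240; the known cells sum to 169, so (4,4) = 71.
Using anti-diagonal: 73 + 67 + 53 + ? → (4,1) = 240 − 193 = 47.
The remaining cell in column 1 is (3,1) = 240 − 165 = 75.
Column 4 needs 240; the known cells sum to 189, so (3,4) = 51.

49 63 55 73 / 69 59 67 45 / 75 53 61 51 / 47 65 57 71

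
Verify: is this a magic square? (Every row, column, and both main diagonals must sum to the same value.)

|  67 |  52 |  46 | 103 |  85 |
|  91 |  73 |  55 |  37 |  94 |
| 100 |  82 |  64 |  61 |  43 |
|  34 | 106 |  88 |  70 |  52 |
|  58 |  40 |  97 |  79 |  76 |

Row 1: 67 + 52 + 46 + 103 + 85 = 353.
Row 2: 91 + 73 + 55 + 37 + 94 = 350.
Row 3: 100 + 82 + 64 + 61 + 43 = 350.
Row 4: 34 + 106 + 88 + 70 + 52 = 350.
Row 5: 58 + 40 + 97 + 79 + 76 = 350.
Column 1: 67 + 91 + 100 + 34 + 58 = 350.
Column 2: 52 + 73 + 82 + 106 + 40 = 353.
Column 3: 46 + 55 + 64 + 88 + 97 = 350.
Column 4: 103 + 37 + 61 + 70 + 79 = 350.
Column 5: 85 + 94 + 43 + 52 + 76 = 350.
Main diagonal: 67 + 73 + 64 + 70 + 76 = 350.
Anti-diagonal: 85 + 37 + 64 + 106 + 58 = 350.

No — row 1 sums to 353 but row 5 sums to 350.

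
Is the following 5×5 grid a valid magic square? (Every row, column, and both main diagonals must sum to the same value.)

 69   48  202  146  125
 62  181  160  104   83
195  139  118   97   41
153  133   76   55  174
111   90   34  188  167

Row 1: 69 + 48 + 202 + 146 + 125 = 590.
Row 2: 62 + 181 + 160 + 104 + 83 = 590.
Row 3: 195 + 139 + 118 + 97 + 41 = 590.
Row 4: 153 + 133 + 76 + 55 + 174 = 591.
Row 5: 111 + 90 + 34 + 188 + 167 = 590.
Column 1: 69 + 62 + 195 + 153 + 111 = 590.
Column 2: 48 + 181 + 139 + 133 + 90 = 591.
Column 3: 202 + 160 + 118 + 76 + 34 = 590.
Column 4: 146 + 104 + 97 + 55 + 188 = 590.
Column 5: 125 + 83 + 41 + 174 + 167 = 590.
Main diagonal: 69 + 181 + 118 + 55 + 167 = 590.
Anti-diagonal: 125 + 104 + 118 + 133 + 111 = 591.

No — anti-diagonal sums to 591 but column 1 sums to 590.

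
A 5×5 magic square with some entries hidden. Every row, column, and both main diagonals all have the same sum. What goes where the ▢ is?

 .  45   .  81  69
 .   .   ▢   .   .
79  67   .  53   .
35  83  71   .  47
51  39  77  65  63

Row 5 is complete and sums to 295; that is the magic constant.
The remaining cell in row 4 is (4,4) = 295 − 236 = 59.
Column 2 needs 295; the known cells sum to 234, so (2,2) = 61.
The remaining cell in column 4 is (2,4) = 295 − 258 = 37.
Anti-diagonal: 69 + 37 + 83 + 51 + ? = 295, so (3,3) = 55.
Row 3 must total 295; the given cells sum to 254, so (3,5) = 41.
Column 5 must total 295; the given cells sum to 220, so (2,5) = 75.
Main diagonal: 61 + 55 + 59 + 63 + ? = 295, so (1,1) = 57.
Row 1 needs 295; the known cells sum to 252, so (1,3) = 43.
Using column 1: 57 + 79 + 35 + 51 + ? → (2,1) = 295 − 222 = 73.
The remaining cell in column 3 is (2,3) = 295 − 246 = 49.

49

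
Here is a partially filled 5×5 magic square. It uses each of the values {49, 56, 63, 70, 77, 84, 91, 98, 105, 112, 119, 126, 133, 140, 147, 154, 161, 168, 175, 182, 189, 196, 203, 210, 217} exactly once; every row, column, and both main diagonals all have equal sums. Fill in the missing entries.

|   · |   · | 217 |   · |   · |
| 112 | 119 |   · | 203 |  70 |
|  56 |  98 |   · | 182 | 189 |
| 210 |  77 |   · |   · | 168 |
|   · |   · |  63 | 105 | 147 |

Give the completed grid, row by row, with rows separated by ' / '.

133 175 217 49 91 / 112 119 161 203 70 / 56 98 140 182 189 / 210 77 84 126 168 / 154 196 63 105 147

The 25 entries sum to 3325, so each line sums to 3325/5 = 665.
Row 2 needs 665; the known cells sum to 504, so (2,3) = 161.
The remaining cell in row 3 is (3,3) = 665 − 525 = 140.
Column 3: 217 + 161 + 140 + 63 + ? = 665, so (4,3) = 84.
Using column 5: 70 + 189 + 168 + 147 + ? → (1,5) = 665 − 574 = 91.
From anti-diagonal, 665 − (91 + 203 + 140 + 77) gives (5,1) = 154.
Row 4 must total 665; the given cells sum to 539, so (4,4) = 126.
Row 5 needs 665; the known cells sum to 469, so (5,2) = 196.
Column 1: 112 + 56 + 210 + 154 + ? = 665, so (1,1) = 133.
Column 2 needs 665; the known cells sum to 490, so (1,2) = 175.
Column 4 must total 665; the given cells sum to 616, so (1,4) = 49.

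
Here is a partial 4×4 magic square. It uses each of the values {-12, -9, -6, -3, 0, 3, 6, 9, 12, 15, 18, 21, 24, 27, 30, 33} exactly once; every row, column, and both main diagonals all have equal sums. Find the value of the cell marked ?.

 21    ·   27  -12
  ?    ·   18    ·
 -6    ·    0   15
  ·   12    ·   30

The 16 entries sum to 168, so each line sums to 168/4 = 42.
Row 1 must total 42; the given cells sum to 36, so (1,2) = 6.
Row 3 must total 42; the given cells sum to 9, so (3,2) = 33.
From column 2, 42 − (6 + 33 + 12) gives (2,2) = -9.
Using column 3: 27 + 18 + 0 + ? → (4,3) = 42 − 45 = -3.
Column 4 must total 42; the given cells sum to 33, so (2,4) = 9.
Anti-diagonal: -12 + 18 + 33 + ? = 42, so (4,1) = 3.
Using row 2: -9 + 18 + 9 + ? → (2,1) = 42 − 18 = 24.

24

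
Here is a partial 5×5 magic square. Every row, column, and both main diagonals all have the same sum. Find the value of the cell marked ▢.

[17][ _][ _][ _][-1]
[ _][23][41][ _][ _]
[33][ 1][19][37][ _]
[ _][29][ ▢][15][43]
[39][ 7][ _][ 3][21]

-3

Main diagonal is complete and sums to 95; that is the magic constant.
Row 3: 33 + 1 + 19 + 37 + ? = 95, so (3,5) = 5.
The remaining cell in row 5 is (5,3) = 95 − 70 = 25.
From column 2, 95 − (23 + 1 + 29 + 7) gives (1,2) = 35.
Column 5 needs 95; the known cells sum to 68, so (2,5) = 27.
Anti-diagonal: -1 + 19 + 29 + 39 + ? = 95, so (2,4) = 9.
The remaining cell in row 2 is (2,1) = 95 − 100 = -5.
The remaining cell in column 1 is (4,1) = 95 − 84 = 11.
Column 4: 9 + 37 + 15 + 3 + ? = 95, so (1,4) = 31.
Row 1 needs 95; the known cells sum to 82, so (1,3) = 13.
Using row 4: 11 + 29 + 15 + 43 + ? → (4,3) = 95 − 98 = -3.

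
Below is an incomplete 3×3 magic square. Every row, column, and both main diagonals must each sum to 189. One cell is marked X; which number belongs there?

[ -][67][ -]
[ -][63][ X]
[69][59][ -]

Using row 3: 69 + 59 + ? → (3,3) = 189 − 128 = 61.
Main diagonal must total 189; the given cells sum to 124, so (1,1) = 65.
Using anti-diagonal: 63 + 69 + ? → (1,3) = 189 − 132 = 57.
Column 1 must total 189; the given cells sum to 134, so (2,1) = 55.
Using column 3: 57 + 61 + ? → (2,3) = 189 − 118 = 71.

71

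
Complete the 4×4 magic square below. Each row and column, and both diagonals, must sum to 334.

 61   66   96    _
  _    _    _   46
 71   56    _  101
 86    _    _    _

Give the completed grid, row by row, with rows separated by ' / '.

61 66 96 111 / 116 91 81 46 / 71 56 106 101 / 86 121 51 76

Row 1 needs 334; the known cells sum to 223, so (1,4) = 111.
Using row 3: 71 + 56 + 101 + ? → (3,3) = 334 − 228 = 106.
Column 1 needs 334; the known cells sum to 218, so (2,1) = 116.
Column 4 must total 334; the given cells sum to 258, so (4,4) = 76.
Main diagonal needs 334; the known cells sum to 243, so (2,2) = 91.
Anti-diagonal must total 334; the given cells sum to 253, so (2,3) = 81.
Using column 2: 66 + 91 + 56 + ? → (4,2) = 334 − 213 = 121.
Using column 3: 96 + 81 + 106 + ? → (4,3) = 334 − 283 = 51.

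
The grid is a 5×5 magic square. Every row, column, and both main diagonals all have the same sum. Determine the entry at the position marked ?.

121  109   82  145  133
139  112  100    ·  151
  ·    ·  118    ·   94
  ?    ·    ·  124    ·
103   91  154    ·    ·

85

Row 1 is complete and sums to 590; that is the magic constant.
Using row 2: 139 + 112 + 100 + 151 + ? → (2,4) = 590 − 502 = 88.
The remaining cell in column 3 is (4,3) = 590 − 454 = 136.
Main diagonal needs 590; the known cells sum to 475, so (5,5) = 115.
Using anti-diagonal: 133 + 88 + 118 + 103 + ? → (4,2) = 590 − 442 = 148.
Row 5: 103 + 91 + 154 + 115 + ? = 590, so (5,4) = 127.
Column 2: 109 + 112 + 148 + 91 + ? = 590, so (3,2) = 130.
Column 4 must total 590; the given cells sum to 484, so (3,4) = 106.
The remaining cell in column 5 is (4,5) = 590 − 493 = 97.
Row 3: 130 + 118 + 106 + 94 + ? = 590, so (3,1) = 142.
Row 4 needs 590; the known cells sum to 505, so (4,1) = 85.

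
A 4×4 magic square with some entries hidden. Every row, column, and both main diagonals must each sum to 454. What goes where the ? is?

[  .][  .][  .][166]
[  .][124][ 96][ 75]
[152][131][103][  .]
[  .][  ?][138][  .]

110

The remaining cell in row 2 is (2,1) = 454 − 295 = 159.
Using row 3: 152 + 131 + 103 + ? → (3,4) = 454 − 386 = 68.
Column 3 needs 454; the known cells sum to 337, so (1,3) = 117.
From column 4, 454 − (166 + 75 + 68) gives (4,4) = 145.
The remaining cell in main diagonal is (1,1) = 454 − 372 = 82.
The remaining cell in anti-diagonal is (4,1) = 454 − 393 = 61.
Row 1 needs 454; the known cells sum to 365, so (1,2) = 89.
From row 4, 454 − (61 + 138 + 145) gives (4,2) = 110.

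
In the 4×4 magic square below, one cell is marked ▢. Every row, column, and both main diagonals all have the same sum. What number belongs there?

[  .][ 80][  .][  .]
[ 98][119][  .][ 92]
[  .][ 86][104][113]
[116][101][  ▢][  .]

Column 2 is complete and sums to 386; that is the magic constant.
Row 2: 98 + 119 + 92 + ? = 386, so (2,3) = 77.
Row 3: 86 + 104 + 113 + ? = 386, so (3,1) = 83.
Using column 1: 98 + 83 + 116 + ? → (1,1) = 386 − 297 = 89.
The remaining cell in main diagonal is (4,4) = 386 − 312 = 74.
Anti-diagonal must total 386; the given cells sum to 279, so (1,4) = 107.
Row 1 needs 386; the known cells sum to 276, so (1,3) = 110.
From row 4, 386 − (116 + 101 + 74) gives (4,3) = 95.

95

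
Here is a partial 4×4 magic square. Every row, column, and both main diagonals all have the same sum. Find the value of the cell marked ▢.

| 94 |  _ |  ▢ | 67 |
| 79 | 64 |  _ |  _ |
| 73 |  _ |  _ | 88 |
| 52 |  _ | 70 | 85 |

76

Column 1 is complete and sums to 298; that is the magic constant.
Row 4: 52 + 70 + 85 + ? = 298, so (4,2) = 91.
Column 4 needs 298; the known cells sum to 240, so (2,4) = 58.
The remaining cell in main diagonal is (3,3) = 298 − 243 = 55.
The remaining cell in row 2 is (2,3) = 298 − 201 = 97.
Row 3 must total 298; the given cells sum to 216, so (3,2) = 82.
Column 2 needs 298; the known cells sum to 237, so (1,2) = 61.
Using column 3: 97 + 55 + 70 + ? → (1,3) = 298 − 222 = 76.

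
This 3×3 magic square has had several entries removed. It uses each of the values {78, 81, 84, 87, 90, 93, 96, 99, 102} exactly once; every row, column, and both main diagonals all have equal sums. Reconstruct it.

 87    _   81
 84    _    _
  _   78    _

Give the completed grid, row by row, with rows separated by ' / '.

87 102 81 / 84 90 96 / 99 78 93

The 9 entries sum to 810, so each line sums to 810/3 = 270.
From row 1, 270 − (87 + 81) gives (1,2) = 102.
The remaining cell in column 1 is (3,1) = 270 − 171 = 99.
Column 2 needs 270; the known cells sum to 180, so (2,2) = 90.
Main diagonal must total 270; the given cells sum to 177, so (3,3) = 93.
Using row 2: 84 + 90 + ? → (2,3) = 270 − 174 = 96.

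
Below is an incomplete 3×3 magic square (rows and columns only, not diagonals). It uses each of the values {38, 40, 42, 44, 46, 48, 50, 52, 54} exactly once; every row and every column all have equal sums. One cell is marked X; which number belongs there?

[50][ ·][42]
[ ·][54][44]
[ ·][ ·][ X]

The 9 entries sum to 414, so each line sums to 414/3 = 138.
Row 1 must total 138; the given cells sum to 92, so (1,2) = 46.
Row 2 needs 138; the known cells sum to 98, so (2,1) = 40.
From column 1, 138 − (50 + 40) gives (3,1) = 48.
The remaining cell in column 2 is (3,2) = 138 − 100 = 38.
Using column 3: 42 + 44 + ? → (3,3) = 138 − 86 = 52.

52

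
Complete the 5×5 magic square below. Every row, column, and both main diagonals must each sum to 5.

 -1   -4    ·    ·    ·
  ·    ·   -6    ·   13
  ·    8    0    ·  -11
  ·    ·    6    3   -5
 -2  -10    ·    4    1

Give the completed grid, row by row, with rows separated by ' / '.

The remaining cell in row 5 is (5,3) = 5 − (-7) = 12.
Column 3 must total 5; the given cells sum to 12, so (1,3) = -7.
The remaining cell in column 5 is (1,5) = 5 − (-2) = 7.
Main diagonal needs 5; the known cells sum to 3, so (2,2) = 2.
The remaining cell in row 1 is (1,4) = 5 − (-5) = 10.
From column 2, 5 − (-4 + 2 + 8 + (-10)) gives (4,2) = 9.
Anti-diagonal needs 5; the known cells sum to 14, so (2,4) = -9.
From row 2, 5 − (2 + (-6) + (-9) + 13) gives (2,1) = 5.
Row 4 needs 5; the known cells sum to 13, so (4,1) = -8.
Column 1 needs 5; the known cells sum to -6, so (3,1) = 11.
Using column 4: 10 + (-9) + 3 + 4 + ? → (3,4) = 5 − 8 = -3.

-1 -4 -7 10 7 / 5 2 -6 -9 13 / 11 8 0 -3 -11 / -8 9 6 3 -5 / -2 -10 12 4 1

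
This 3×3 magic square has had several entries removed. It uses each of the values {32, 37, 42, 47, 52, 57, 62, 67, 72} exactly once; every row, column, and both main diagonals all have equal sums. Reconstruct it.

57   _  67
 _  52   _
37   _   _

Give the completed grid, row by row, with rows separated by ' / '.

The 9 entries sum to 468, so each line sums to 468/3 = 156.
From row 1, 156 − (57 + 67) gives (1,2) = 32.
Column 1: 57 + 37 + ? = 156, so (2,1) = 62.
Column 2: 32 + 52 + ? = 156, so (3,2) = 72.
From main diagonal, 156 − (57 + 52) gives (3,3) = 47.
Row 2 must total 156; the given cells sum to 114, so (2,3) = 42.

57 32 67 / 62 52 42 / 37 72 47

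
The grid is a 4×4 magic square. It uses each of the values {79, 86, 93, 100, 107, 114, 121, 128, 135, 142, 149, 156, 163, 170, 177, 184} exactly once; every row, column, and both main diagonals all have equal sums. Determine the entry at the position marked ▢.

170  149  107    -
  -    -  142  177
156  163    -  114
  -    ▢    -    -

86

The 16 entries sum to 2104, so each line sums to 2104/4 = 526.
Using row 1: 170 + 149 + 107 + ? → (1,4) = 526 − 426 = 100.
Row 3 must total 526; the given cells sum to 433, so (3,3) = 93.
Using column 3: 107 + 142 + 93 + ? → (4,3) = 526 − 342 = 184.
The remaining cell in column 4 is (4,4) = 526 − 391 = 135.
Main diagonal needs 526; the known cells sum to 398, so (2,2) = 128.
Anti-diagonal needs 526; the known cells sum to 405, so (4,1) = 121.
Using row 2: 128 + 142 + 177 + ? → (2,1) = 526 − 447 = 79.
The remaining cell in row 4 is (4,2) = 526 − 440 = 86.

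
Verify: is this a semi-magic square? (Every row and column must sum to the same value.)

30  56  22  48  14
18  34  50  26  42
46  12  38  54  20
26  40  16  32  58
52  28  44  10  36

Row 1: 30 + 56 + 22 + 48 + 14 = 170.
Row 2: 18 + 34 + 50 + 26 + 42 = 170.
Row 3: 46 + 12 + 38 + 54 + 20 = 170.
Row 4: 26 + 40 + 16 + 32 + 58 = 172.
Row 5: 52 + 28 + 44 + 10 + 36 = 170.
Column 1: 30 + 18 + 46 + 26 + 52 = 172.
Column 2: 56 + 34 + 12 + 40 + 28 = 170.
Column 3: 22 + 50 + 38 + 16 + 44 = 170.
Column 4: 48 + 26 + 54 + 32 + 10 = 170.
Column 5: 14 + 42 + 20 + 58 + 36 = 170.

No — row 4 sums to 172 but column 4 sums to 170.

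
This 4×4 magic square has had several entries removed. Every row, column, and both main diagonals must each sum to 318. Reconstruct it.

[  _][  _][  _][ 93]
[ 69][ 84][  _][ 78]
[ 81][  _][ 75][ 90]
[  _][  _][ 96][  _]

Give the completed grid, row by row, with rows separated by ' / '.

102 63 60 93 / 69 84 87 78 / 81 72 75 90 / 66 99 96 57

From row 2, 318 − (69 + 84 + 78) gives (2,3) = 87.
Row 3 needs 318; the known cells sum to 246, so (3,2) = 72.
Using column 3: 87 + 75 + 96 + ? → (1,3) = 318 − 258 = 60.
Column 4: 93 + 78 + 90 + ? = 318, so (4,4) = 57.
Main diagonal must total 318; the given cells sum to 216, so (1,1) = 102.
From anti-diagonal, 318 − (93 + 87 + 72) gives (4,1) = 66.
Row 1 must total 318; the given cells sum to 255, so (1,2) = 63.
Using row 4: 66 + 96 + 57 + ? → (4,2) = 318 − 219 = 99.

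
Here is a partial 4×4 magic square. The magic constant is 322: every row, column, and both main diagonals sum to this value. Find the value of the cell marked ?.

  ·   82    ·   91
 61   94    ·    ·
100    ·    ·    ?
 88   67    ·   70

58

The remaining cell in row 4 is (4,3) = 322 − 225 = 97.
The remaining cell in column 1 is (1,1) = 322 − 249 = 73.
The remaining cell in column 2 is (3,2) = 322 − 243 = 79.
Main diagonal must total 322; the given cells sum to 237, so (3,3) = 85.
Anti-diagonal needs 322; the known cells sum to 258, so (2,3) = 64.
Using row 1: 73 + 82 + 91 + ? → (1,3) = 322 − 246 = 76.
Row 2 needs 322; the known cells sum to 219, so (2,4) = 103.
Using row 3: 100 + 79 + 85 + ? → (3,4) = 322 − 264 = 58.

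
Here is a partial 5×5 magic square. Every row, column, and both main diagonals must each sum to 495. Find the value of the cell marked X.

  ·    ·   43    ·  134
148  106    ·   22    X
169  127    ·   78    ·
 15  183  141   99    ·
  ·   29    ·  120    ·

The remaining cell in row 4 is (4,5) = 495 − 438 = 57.
Using column 2: 106 + 127 + 183 + 29 + ? → (1,2) = 495 − 445 = 50.
Using column 4: 22 + 78 + 99 + 120 + ? → (1,4) = 495 − 319 = 176.
Row 1 must total 495; the given cells sum to 403, so (1,1) = 92.
The remaining cell in column 1 is (5,1) = 495 − 424 = 71.
Using anti-diagonal: 134 + 22 + 183 + 71 + ? → (3,3) = 495 − 410 = 85.
Row 3: 169 + 127 + 85 + 78 + ? = 495, so (3,5) = 36.
The remaining cell in main diagonal is (5,5) = 495 − 382 = 113.
Row 5 needs 495; the known cells sum to 333, so (5,3) = 162.
Column 3: 43 + 85 + 141 + 162 + ? = 495, so (2,3) = 64.
From column 5, 495 − (134 + 36 + 57 + 113) gives (2,5) = 155.

155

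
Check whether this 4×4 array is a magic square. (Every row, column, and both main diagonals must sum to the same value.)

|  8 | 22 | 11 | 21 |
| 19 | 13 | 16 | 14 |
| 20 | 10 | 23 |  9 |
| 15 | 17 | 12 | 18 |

Yes

Row 1: 8 + 22 + 11 + 21 = 62.
Row 2: 19 + 13 + 16 + 14 = 62.
Row 3: 20 + 10 + 23 + 9 = 62.
Row 4: 15 + 17 + 12 + 18 = 62.
Column 1: 8 + 19 + 20 + 15 = 62.
Column 2: 22 + 13 + 10 + 17 = 62.
Column 3: 11 + 16 + 23 + 12 = 62.
Column 4: 21 + 14 + 9 + 18 = 62.
Main diagonal: 8 + 13 + 23 + 18 = 62.
Anti-diagonal: 21 + 16 + 10 + 15 = 62.
All lines sum to 62.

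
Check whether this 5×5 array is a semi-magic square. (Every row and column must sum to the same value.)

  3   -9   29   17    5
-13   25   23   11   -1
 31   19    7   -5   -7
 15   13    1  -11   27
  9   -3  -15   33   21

Row 1: 3 + (-9) + 29 + 17 + 5 = 45.
Row 2: -13 + 25 + 23 + 11 + (-1) = 45.
Row 3: 31 + 19 + 7 + (-5) + (-7) = 45.
Row 4: 15 + 13 + 1 + (-11) + 27 = 45.
Row 5: 9 + (-3) + (-15) + 33 + 21 = 45.
Column 1: 3 + (-13) + 31 + 15 + 9 = 45.
Column 2: -9 + 25 + 19 + 13 + (-3) = 45.
Column 3: 29 + 23 + 7 + 1 + (-15) = 45.
Column 4: 17 + 11 + (-5) + (-11) + 33 = 45.
Column 5: 5 + (-1) + (-7) + 27 + 21 = 45.
All lines sum to 45.

Yes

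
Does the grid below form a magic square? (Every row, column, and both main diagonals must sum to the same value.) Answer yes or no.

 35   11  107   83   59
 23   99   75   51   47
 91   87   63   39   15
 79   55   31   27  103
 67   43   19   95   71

Row 1: 35 + 11 + 107 + 83 + 59 = 295.
Row 2: 23 + 99 + 75 + 51 + 47 = 295.
Row 3: 91 + 87 + 63 + 39 + 15 = 295.
Row 4: 79 + 55 + 31 + 27 + 103 = 295.
Row 5: 67 + 43 + 19 + 95 + 71 = 295.
Column 1: 35 + 23 + 91 + 79 + 67 = 295.
Column 2: 11 + 99 + 87 + 55 + 43 = 295.
Column 3: 107 + 75 + 63 + 31 + 19 = 295.
Column 4: 83 + 51 + 39 + 27 + 95 = 295.
Column 5: 59 + 47 + 15 + 103 + 71 = 295.
Main diagonal: 35 + 99 + 63 + 27 + 71 = 295.
Anti-diagonal: 59 + 51 + 63 + 55 + 67 = 295.
All lines sum to 295.

Yes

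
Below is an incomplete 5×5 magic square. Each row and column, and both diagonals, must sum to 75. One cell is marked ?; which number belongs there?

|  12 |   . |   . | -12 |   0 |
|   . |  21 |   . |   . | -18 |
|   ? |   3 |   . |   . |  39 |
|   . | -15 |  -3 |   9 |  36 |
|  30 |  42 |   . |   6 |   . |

The remaining cell in row 4 is (4,1) = 75 − 27 = 48.
Using column 2: 21 + 3 + (-15) + 42 + ? → (1,2) = 75 − 51 = 24.
The remaining cell in column 5 is (5,5) = 75 − 57 = 18.
The remaining cell in main diagonal is (3,3) = 75 − 60 = 15.
From anti-diagonal, 75 − (0 + 15 + (-15) + 30) gives (2,4) = 45.
Row 1 needs 75; the known cells sum to 24, so (1,3) = 51.
The remaining cell in row 5 is (5,3) = 75 − 96 = -21.
Column 3: 51 + 15 + (-3) + (-21) + ? = 75, so (2,3) = 33.
Column 4: -12 + 45 + 9 + 6 + ? = 75, so (3,4) = 27.
Using row 2: 21 + 33 + 45 + (-18) + ? → (2,1) = 75 − 81 = -6.
Row 3: 3 + 15 + 27 + 39 + ? = 75, so (3,1) = -9.

-9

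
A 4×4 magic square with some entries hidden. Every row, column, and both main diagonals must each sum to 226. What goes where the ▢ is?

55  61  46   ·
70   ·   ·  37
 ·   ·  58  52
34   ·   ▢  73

Row 1: 55 + 61 + 46 + ? = 226, so (1,4) = 64.
Column 1 needs 226; the known cells sum to 159, so (3,1) = 67.
The remaining cell in main diagonal is (2,2) = 226 − 186 = 40.
The remaining cell in row 2 is (2,3) = 226 − 147 = 79.
From row 3, 226 − (67 + 58 + 52) gives (3,2) = 49.
Column 2 needs 226; the known cells sum to 150, so (4,2) = 76.
Column 3 must total 226; the given cells sum to 183, so (4,3) = 43.

43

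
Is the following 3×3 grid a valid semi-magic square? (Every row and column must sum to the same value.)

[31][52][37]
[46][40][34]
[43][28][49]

Row 1: 31 + 52 + 37 = 120.
Row 2: 46 + 40 + 34 = 120.
Row 3: 43 + 28 + 49 = 120.
Column 1: 31 + 46 + 43 = 120.
Column 2: 52 + 40 + 28 = 120.
Column 3: 37 + 34 + 49 = 120.
All lines sum to 120.

Yes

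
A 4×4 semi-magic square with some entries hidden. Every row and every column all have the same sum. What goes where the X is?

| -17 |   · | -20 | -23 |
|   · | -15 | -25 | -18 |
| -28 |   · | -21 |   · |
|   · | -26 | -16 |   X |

Column 3 is complete and sums to -82; that is the magic constant.
From row 1, -82 − (-17 + (-20) + (-23)) gives (1,2) = -22.
Row 2 needs -82; the known cells sum to -58, so (2,1) = -24.
The remaining cell in column 1 is (4,1) = -82 − (-69) = -13.
Column 2: -22 + (-15) + (-26) + ? = -82, so (3,2) = -19.
The remaining cell in row 3 is (3,4) = -82 − (-68) = -14.
Row 4: -13 + (-26) + (-16) + ? = -82, so (4,4) = -27.

-27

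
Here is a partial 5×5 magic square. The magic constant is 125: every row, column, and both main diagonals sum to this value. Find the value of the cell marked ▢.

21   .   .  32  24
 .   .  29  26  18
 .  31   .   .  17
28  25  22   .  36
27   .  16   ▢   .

33

From row 4, 125 − (28 + 25 + 22 + 36) gives (4,4) = 14.
The remaining cell in column 5 is (5,5) = 125 − 95 = 30.
The remaining cell in anti-diagonal is (3,3) = 125 − 102 = 23.
Column 3: 29 + 23 + 22 + 16 + ? = 125, so (1,3) = 35.
Main diagonal needs 125; the known cells sum to 88, so (2,2) = 37.
From row 1, 125 − (21 + 35 + 32 + 24) gives (1,2) = 13.
Row 2 must total 125; the given cells sum to 110, so (2,1) = 15.
Column 1 needs 125; the known cells sum to 91, so (3,1) = 34.
Using column 2: 13 + 37 + 31 + 25 + ? → (5,2) = 125 − 106 = 19.
Row 3: 34 + 31 + 23 + 17 + ? = 125, so (3,4) = 20.
Row 5 needs 125; the known cells sum to 92, so (5,4) = 33.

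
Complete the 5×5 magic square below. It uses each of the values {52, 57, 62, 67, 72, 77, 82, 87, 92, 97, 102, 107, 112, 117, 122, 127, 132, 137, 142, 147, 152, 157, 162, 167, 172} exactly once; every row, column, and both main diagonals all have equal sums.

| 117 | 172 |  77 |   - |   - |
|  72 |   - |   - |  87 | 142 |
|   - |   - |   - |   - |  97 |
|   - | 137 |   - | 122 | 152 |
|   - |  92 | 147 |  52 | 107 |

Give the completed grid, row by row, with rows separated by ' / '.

117 172 77 132 62 / 72 102 157 87 142 / 127 57 112 167 97 / 82 137 67 122 152 / 162 92 147 52 107

The 25 entries sum to 2800, so each line sums to 2800/5 = 560.
The remaining cell in row 5 is (5,1) = 560 − 398 = 162.
Column 5 needs 560; the known cells sum to 498, so (1,5) = 62.
Anti-diagonal: 62 + 87 + 137 + 162 + ? = 560, so (3,3) = 112.
From row 1, 560 − (117 + 172 + 77 + 62) gives (1,4) = 132.
From column 4, 560 − (132 + 87 + 122 + 52) gives (3,4) = 167.
Main diagonal: 117 + 112 + 122 + 107 + ? = 560, so (2,2) = 102.
Using row 2: 72 + 102 + 87 + 142 + ? → (2,3) = 560 − 403 = 157.
The remaining cell in column 2 is (3,2) = 560 − 503 = 57.
The remaining cell in column 3 is (4,3) = 560 − 493 = 67.
Row 3 must total 560; the given cells sum to 433, so (3,1) = 127.
Row 4 needs 560; the known cells sum to 478, so (4,1) = 82.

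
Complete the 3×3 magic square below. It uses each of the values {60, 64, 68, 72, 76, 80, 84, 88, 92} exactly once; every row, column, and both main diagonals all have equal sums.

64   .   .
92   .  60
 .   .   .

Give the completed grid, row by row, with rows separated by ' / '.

The 9 entries sum to 684, so each line sums to 684/3 = 228.
Row 2 must total 228; the given cells sum to 152, so (2,2) = 76.
The remaining cell in column 1 is (3,1) = 228 − 156 = 72.
Main diagonal must total 228; the given cells sum to 140, so (3,3) = 88.
Using anti-diagonal: 76 + 72 + ? → (1,3) = 228 − 148 = 80.
The remaining cell in row 1 is (1,2) = 228 − 144 = 84.
Row 3 needs 228; the known cells sum to 160, so (3,2) = 68.

64 84 80 / 92 76 60 / 72 68 88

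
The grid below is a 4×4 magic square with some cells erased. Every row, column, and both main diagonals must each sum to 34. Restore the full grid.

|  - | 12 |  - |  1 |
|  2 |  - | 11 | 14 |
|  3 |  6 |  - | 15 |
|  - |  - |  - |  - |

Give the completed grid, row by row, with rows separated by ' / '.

13 12 8 1 / 2 7 11 14 / 3 6 10 15 / 16 9 5 4

From row 2, 34 − (2 + 11 + 14) gives (2,2) = 7.
From row 3, 34 − (3 + 6 + 15) gives (3,3) = 10.
Column 2 needs 34; the known cells sum to 25, so (4,2) = 9.
Column 4 must total 34; the given cells sum to 30, so (4,4) = 4.
Main diagonal: 7 + 10 + 4 + ? = 34, so (1,1) = 13.
Anti-diagonal: 1 + 11 + 6 + ? = 34, so (4,1) = 16.
Using row 1: 13 + 12 + 1 + ? → (1,3) = 34 − 26 = 8.
Using row 4: 16 + 9 + 4 + ? → (4,3) = 34 − 29 = 5.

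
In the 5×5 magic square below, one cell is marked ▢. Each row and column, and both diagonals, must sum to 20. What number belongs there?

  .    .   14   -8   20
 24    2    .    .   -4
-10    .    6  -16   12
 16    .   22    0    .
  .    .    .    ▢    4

The remaining cell in row 3 is (3,2) = 20 − (-8) = 28.
From column 5, 20 − (20 + (-4) + 12 + 4) gives (4,5) = -12.
From main diagonal, 20 − (2 + 6 + 0 + 4) gives (1,1) = 8.
Row 1: 8 + 14 + (-8) + 20 + ? = 20, so (1,2) = -14.
From row 4, 20 − (16 + 22 + 0 + (-12)) gives (4,2) = -6.
Column 1: 8 + 24 + (-10) + 16 + ? = 20, so (5,1) = -18.
From column 2, 20 − (-14 + 2 + 28 + (-6)) gives (5,2) = 10.
Using anti-diagonal: 20 + 6 + (-6) + (-18) + ? → (2,4) = 20 − 2 = 18.
Using row 2: 24 + 2 + 18 + (-4) + ? → (2,3) = 20 − 40 = -20.
The remaining cell in column 3 is (5,3) = 20 − 22 = -2.
The remaining cell in column 4 is (5,4) = 20 − (-6) = 26.

26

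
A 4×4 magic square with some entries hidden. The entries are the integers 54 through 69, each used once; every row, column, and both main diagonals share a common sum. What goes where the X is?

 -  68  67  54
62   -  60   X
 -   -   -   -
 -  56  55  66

65

The entries are 54 through 69, which sum to 984, so each line sums to 984/4 = 246.
Using row 1: 68 + 67 + 54 + ? → (1,1) = 246 − 189 = 57.
Using row 4: 56 + 55 + 66 + ? → (4,1) = 246 − 177 = 69.
Using column 1: 57 + 62 + 69 + ? → (3,1) = 246 − 188 = 58.
Column 3: 67 + 60 + 55 + ? = 246, so (3,3) = 64.
Main diagonal needs 246; the known cells sum to 187, so (2,2) = 59.
Anti-diagonal must total 246; the given cells sum to 183, so (3,2) = 63.
The remaining cell in row 2 is (2,4) = 246 − 181 = 65.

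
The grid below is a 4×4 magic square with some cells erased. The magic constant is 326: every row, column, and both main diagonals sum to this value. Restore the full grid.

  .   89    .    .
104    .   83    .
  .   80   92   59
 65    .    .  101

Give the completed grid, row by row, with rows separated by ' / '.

Row 3 must total 326; the given cells sum to 231, so (3,1) = 95.
Column 1: 104 + 95 + 65 + ? = 326, so (1,1) = 62.
Main diagonal must total 326; the given cells sum to 255, so (2,2) = 71.
Anti-diagonal must total 326; the given cells sum to 228, so (1,4) = 98.
The remaining cell in row 1 is (1,3) = 326 − 249 = 77.
From row 2, 326 − (104 + 71 + 83) gives (2,4) = 68.
Using column 2: 89 + 71 + 80 + ? → (4,2) = 326 − 240 = 86.
Using column 3: 77 + 83 + 92 + ? → (4,3) = 326 − 252 = 74.

62 89 77 98 / 104 71 83 68 / 95 80 92 59 / 65 86 74 101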